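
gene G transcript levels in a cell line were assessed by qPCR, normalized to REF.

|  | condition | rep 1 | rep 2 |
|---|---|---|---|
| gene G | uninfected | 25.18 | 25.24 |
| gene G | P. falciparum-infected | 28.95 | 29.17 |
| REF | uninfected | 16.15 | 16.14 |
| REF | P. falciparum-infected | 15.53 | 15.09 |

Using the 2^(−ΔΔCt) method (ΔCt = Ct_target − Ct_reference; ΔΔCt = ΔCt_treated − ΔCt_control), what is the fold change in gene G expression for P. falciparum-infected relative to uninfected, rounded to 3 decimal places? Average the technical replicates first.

Mean Ct: gene G uninfected 25.210; gene G P. falciparum-infected 29.060; REF uninfected 16.145; REF P. falciparum-infected 15.310
ΔCt(uninfected) = 25.210 − 16.145 = 9.065
ΔCt(P. falciparum-infected) = 29.060 − 15.310 = 13.750
ΔΔCt = 13.750 − 9.065 = 4.685
Fold change = 2^(−4.685) = 0.0389

0.039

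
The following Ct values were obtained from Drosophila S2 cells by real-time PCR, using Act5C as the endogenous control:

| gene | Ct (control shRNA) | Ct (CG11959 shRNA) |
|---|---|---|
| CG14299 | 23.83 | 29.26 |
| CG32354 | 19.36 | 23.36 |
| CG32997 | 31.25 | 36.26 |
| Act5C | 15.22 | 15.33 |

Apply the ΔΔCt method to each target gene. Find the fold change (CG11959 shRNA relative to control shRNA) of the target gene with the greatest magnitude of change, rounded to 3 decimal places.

0.025

CG14299: ΔΔCt = (29.26−15.33) − (23.83−15.22) = 13.93 − 8.61 = 5.32; fold change = 2^-5.32 = 0.025
CG32354: ΔΔCt = (23.36−15.33) − (19.36−15.22) = 8.03 − 4.14 = 3.89; fold change = 2^-3.89 = 0.067
CG32997: ΔΔCt = (36.26−15.33) − (31.25−15.22) = 20.93 − 16.03 = 4.90; fold change = 2^-4.90 = 0.033
CG14299 has the largest |ΔΔCt| = 5.32.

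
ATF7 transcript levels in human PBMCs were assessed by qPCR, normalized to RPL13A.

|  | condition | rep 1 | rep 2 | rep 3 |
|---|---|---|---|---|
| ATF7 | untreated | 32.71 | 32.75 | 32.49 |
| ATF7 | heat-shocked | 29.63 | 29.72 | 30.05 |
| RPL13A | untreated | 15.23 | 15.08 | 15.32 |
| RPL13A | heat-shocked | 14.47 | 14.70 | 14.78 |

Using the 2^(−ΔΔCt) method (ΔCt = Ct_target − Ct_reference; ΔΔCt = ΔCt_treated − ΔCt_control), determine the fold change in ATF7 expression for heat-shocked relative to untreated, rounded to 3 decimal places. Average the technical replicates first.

4.891

Mean Ct: ATF7 untreated 32.650; ATF7 heat-shocked 29.800; RPL13A untreated 15.210; RPL13A heat-shocked 14.650
ΔCt(untreated) = 32.650 − 15.210 = 17.440
ΔCt(heat-shocked) = 29.800 − 14.650 = 15.150
ΔΔCt = 15.150 − 17.440 = -2.290
Fold change = 2^(−(-2.290)) = 2^2.290 = 4.8906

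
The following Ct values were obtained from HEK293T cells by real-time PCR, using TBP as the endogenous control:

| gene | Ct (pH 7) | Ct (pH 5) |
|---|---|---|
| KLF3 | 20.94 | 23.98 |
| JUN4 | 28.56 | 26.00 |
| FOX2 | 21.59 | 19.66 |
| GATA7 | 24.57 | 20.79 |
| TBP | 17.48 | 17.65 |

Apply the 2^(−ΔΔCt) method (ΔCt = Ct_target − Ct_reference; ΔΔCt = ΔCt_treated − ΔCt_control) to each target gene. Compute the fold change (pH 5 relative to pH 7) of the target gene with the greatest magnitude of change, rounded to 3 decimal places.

15.455

KLF3: ΔΔCt = (23.98−17.65) − (20.94−17.48) = 6.33 − 3.46 = 2.87; fold change = 2^-2.87 = 0.137
JUN4: ΔΔCt = (26.00−17.65) − (28.56−17.48) = 8.35 − 11.08 = -2.73; fold change = 2^2.73 = 6.635
FOX2: ΔΔCt = (19.66−17.65) − (21.59−17.48) = 2.01 − 4.11 = -2.10; fold change = 2^2.10 = 4.287
GATA7: ΔΔCt = (20.79−17.65) − (24.57−17.48) = 3.14 − 7.09 = -3.95; fold change = 2^3.95 = 15.455
GATA7 has the largest |ΔΔCt| = 3.95.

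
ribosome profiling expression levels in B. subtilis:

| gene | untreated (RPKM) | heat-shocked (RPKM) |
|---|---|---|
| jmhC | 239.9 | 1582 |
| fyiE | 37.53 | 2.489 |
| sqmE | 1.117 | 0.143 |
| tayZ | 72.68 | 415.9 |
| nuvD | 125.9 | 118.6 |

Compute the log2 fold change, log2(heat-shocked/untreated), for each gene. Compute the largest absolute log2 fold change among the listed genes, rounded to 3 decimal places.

3.914

log2(1582/239.9) = 2.721  (jmhC)
log2(2.489/37.53) = -3.914  (fyiE)
log2(0.143/1.117) = -2.966  (sqmE)
log2(415.9/72.68) = 2.517  (tayZ)
log2(118.6/125.9) = -0.086  (nuvD)
The largest magnitude belongs to fyiE.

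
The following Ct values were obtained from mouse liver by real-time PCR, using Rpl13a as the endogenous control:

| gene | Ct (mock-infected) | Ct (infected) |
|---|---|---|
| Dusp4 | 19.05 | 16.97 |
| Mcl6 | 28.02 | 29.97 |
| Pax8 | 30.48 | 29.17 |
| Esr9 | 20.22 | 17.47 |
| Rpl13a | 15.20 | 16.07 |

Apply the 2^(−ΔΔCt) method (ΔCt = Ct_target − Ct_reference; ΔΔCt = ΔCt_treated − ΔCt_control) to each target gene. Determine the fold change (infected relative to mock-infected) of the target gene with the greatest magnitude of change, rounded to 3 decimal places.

Dusp4: ΔΔCt = (16.97−16.07) − (19.05−15.20) = 0.90 − 3.85 = -2.95; fold change = 2^2.95 = 7.727
Mcl6: ΔΔCt = (29.97−16.07) − (28.02−15.20) = 13.90 − 12.82 = 1.08; fold change = 2^-1.08 = 0.473
Pax8: ΔΔCt = (29.17−16.07) − (30.48−15.20) = 13.10 − 15.28 = -2.18; fold change = 2^2.18 = 4.532
Esr9: ΔΔCt = (17.47−16.07) − (20.22−15.20) = 1.40 − 5.02 = -3.62; fold change = 2^3.62 = 12.295
Esr9 has the largest |ΔΔCt| = 3.62.

12.295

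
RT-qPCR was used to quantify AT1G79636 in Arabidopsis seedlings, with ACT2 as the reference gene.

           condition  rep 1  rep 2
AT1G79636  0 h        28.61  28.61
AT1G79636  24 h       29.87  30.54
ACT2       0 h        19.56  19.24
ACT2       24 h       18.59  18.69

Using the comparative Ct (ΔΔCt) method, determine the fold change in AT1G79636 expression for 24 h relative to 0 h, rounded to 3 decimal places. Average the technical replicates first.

0.195

Mean Ct: AT1G79636 0 h 28.610; AT1G79636 24 h 30.205; ACT2 0 h 19.400; ACT2 24 h 18.640
ΔCt(0 h) = 28.610 − 19.400 = 9.210
ΔCt(24 h) = 30.205 − 18.640 = 11.565
ΔΔCt = 11.565 − 9.210 = 2.355
Fold change = 2^(−2.355) = 0.1955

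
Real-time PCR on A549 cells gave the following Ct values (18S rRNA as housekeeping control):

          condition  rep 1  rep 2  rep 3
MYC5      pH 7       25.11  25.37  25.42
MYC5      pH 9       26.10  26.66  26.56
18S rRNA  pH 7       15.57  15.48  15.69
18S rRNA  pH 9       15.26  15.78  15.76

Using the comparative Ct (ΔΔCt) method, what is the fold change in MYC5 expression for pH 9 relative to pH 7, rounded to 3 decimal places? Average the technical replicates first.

0.460

Mean Ct: MYC5 pH 7 25.300; MYC5 pH 9 26.440; 18S rRNA pH 7 15.580; 18S rRNA pH 9 15.600
ΔCt(pH 7) = 25.300 − 15.580 = 9.720
ΔCt(pH 9) = 26.440 − 15.600 = 10.840
ΔΔCt = 10.840 − 9.720 = 1.120
Fold change = 2^(−1.120) = 0.4601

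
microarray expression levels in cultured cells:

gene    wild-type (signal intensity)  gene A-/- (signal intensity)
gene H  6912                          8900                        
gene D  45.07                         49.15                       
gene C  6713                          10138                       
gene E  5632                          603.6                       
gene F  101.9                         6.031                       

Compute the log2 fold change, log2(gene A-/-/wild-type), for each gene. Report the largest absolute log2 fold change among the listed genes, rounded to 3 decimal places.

log2(8900/6912) = 0.365  (gene H)
log2(49.15/45.07) = 0.125  (gene D)
log2(10138/6713) = 0.595  (gene C)
log2(603.6/5632) = -3.222  (gene E)
log2(6.031/101.9) = -4.079  (gene F)
The largest magnitude belongs to gene F.

4.079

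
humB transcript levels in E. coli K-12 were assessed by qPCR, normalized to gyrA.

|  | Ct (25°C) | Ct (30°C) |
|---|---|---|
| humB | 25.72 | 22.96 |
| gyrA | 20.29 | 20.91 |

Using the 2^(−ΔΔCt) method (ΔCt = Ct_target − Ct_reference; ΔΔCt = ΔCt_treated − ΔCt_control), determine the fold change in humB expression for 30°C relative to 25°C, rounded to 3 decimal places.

ΔCt(25°C) = 25.720 − 20.290 = 5.430
ΔCt(30°C) = 22.960 − 20.910 = 2.050
ΔΔCt = 2.050 − 5.430 = -3.380
Fold change = 2^(−(-3.380)) = 2^3.380 = 10.4107

10.411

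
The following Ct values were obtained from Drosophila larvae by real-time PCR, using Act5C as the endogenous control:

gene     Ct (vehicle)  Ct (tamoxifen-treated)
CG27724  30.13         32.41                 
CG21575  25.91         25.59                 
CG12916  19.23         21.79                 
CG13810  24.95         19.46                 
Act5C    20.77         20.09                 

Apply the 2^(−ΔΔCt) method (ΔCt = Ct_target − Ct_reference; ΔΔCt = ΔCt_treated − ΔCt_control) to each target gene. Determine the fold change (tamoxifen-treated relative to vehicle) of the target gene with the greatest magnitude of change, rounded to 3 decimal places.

28.051

CG27724: ΔΔCt = (32.41−20.09) − (30.13−20.77) = 12.32 − 9.36 = 2.96; fold change = 2^-2.96 = 0.129
CG21575: ΔΔCt = (25.59−20.09) − (25.91−20.77) = 5.50 − 5.14 = 0.36; fold change = 2^-0.36 = 0.779
CG12916: ΔΔCt = (21.79−20.09) − (19.23−20.77) = 1.70 − (-1.54) = 3.24; fold change = 2^-3.24 = 0.106
CG13810: ΔΔCt = (19.46−20.09) − (24.95−20.77) = -0.63 − 4.18 = -4.81; fold change = 2^4.81 = 28.051
CG13810 has the largest |ΔΔCt| = 4.81.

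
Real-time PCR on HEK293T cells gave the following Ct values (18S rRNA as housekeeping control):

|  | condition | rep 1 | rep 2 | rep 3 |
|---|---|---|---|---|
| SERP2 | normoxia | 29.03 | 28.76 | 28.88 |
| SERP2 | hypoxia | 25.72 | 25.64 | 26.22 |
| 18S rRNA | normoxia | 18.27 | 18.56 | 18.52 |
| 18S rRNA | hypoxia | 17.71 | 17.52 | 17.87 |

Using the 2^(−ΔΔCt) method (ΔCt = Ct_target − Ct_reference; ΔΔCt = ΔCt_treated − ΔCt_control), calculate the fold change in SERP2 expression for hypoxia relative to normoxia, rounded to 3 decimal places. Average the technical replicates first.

4.857

Mean Ct: SERP2 normoxia 28.890; SERP2 hypoxia 25.860; 18S rRNA normoxia 18.450; 18S rRNA hypoxia 17.700
ΔCt(normoxia) = 28.890 − 18.450 = 10.440
ΔCt(hypoxia) = 25.860 − 17.700 = 8.160
ΔΔCt = 8.160 − 10.440 = -2.280
Fold change = 2^(−(-2.280)) = 2^2.280 = 4.8568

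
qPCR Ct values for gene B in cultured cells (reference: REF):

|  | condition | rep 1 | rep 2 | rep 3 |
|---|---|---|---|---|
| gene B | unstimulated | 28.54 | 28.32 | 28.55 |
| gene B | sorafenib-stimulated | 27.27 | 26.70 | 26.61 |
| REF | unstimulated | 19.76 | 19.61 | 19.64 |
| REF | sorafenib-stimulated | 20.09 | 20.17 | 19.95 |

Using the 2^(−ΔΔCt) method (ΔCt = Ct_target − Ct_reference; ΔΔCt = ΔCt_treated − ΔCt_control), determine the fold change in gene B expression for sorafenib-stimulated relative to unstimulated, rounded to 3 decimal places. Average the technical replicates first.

Mean Ct: gene B unstimulated 28.470; gene B sorafenib-stimulated 26.860; REF unstimulated 19.670; REF sorafenib-stimulated 20.070
ΔCt(unstimulated) = 28.470 − 19.670 = 8.800
ΔCt(sorafenib-stimulated) = 26.860 − 20.070 = 6.790
ΔΔCt = 6.790 − 8.800 = -2.010
Fold change = 2^(−(-2.010)) = 2^2.010 = 4.0278

4.028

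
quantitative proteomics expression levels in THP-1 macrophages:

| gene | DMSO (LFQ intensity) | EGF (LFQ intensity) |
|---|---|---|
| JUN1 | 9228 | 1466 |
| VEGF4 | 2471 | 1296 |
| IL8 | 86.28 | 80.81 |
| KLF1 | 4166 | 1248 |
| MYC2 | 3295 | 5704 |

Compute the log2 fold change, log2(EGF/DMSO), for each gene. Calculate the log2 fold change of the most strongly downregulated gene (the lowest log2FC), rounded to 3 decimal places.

log2(1466/9228) = -2.654  (JUN1)
log2(1296/2471) = -0.931  (VEGF4)
log2(80.81/86.28) = -0.094  (IL8)
log2(1248/4166) = -1.739  (KLF1)
log2(5704/3295) = 0.792  (MYC2)
JUN1 is most strongly downregulated.

-2.654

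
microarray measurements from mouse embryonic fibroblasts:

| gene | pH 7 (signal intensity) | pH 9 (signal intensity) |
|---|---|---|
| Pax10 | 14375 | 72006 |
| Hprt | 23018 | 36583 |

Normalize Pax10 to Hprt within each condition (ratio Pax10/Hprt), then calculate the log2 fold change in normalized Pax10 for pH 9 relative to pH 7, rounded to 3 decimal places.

Pax10/Hprt (pH 7) = 14375 / 23018 = 0.62451
Pax10/Hprt (pH 9) = 72006 / 36583 = 1.9683
Fold change = 1.9683 / 0.62451 = 3.1517
log2(3.1517) = 1.6561

1.656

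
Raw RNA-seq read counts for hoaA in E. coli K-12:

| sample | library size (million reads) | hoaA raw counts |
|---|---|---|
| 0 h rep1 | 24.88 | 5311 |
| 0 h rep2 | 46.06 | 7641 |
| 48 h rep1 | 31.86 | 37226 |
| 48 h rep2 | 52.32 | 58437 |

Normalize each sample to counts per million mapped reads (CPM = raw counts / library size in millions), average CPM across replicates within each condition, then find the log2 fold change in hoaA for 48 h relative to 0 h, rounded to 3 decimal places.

2.591

CPM(0 h rep1) = 5311 / 24.88 = 213.4646
CPM(0 h rep2) = 7641 / 46.06 = 165.8923
CPM(48 h rep1) = 37226 / 31.86 = 1168.4244
CPM(48 h rep2) = 58437 / 52.32 = 1116.9151
mean CPM(0 h) = 189.6785; mean CPM(48 h) = 1142.6697
Fold change = 1142.6697 / 189.6785 = 6.02425
log2(6.02425) = 2.5908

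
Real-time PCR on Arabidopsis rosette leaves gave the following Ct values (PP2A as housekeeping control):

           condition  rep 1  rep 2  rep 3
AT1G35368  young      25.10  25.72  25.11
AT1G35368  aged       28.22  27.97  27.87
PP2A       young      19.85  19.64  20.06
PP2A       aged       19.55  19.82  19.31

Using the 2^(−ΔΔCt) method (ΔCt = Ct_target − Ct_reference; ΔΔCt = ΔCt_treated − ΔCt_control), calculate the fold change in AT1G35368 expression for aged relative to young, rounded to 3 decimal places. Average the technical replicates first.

0.125

Mean Ct: AT1G35368 young 25.310; AT1G35368 aged 28.020; PP2A young 19.850; PP2A aged 19.560
ΔCt(young) = 25.310 − 19.850 = 5.460
ΔCt(aged) = 28.020 − 19.560 = 8.460
ΔΔCt = 8.460 − 5.460 = 3.000
Fold change = 2^(−3.000) = 0.1250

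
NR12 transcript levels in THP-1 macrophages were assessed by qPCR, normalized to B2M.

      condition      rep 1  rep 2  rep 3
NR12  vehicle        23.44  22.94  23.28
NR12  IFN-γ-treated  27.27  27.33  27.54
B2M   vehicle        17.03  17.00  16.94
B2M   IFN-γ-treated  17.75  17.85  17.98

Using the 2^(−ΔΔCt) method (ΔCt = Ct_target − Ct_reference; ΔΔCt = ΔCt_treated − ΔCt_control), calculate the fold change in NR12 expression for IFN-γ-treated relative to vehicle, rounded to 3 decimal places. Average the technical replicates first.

Mean Ct: NR12 vehicle 23.220; NR12 IFN-γ-treated 27.380; B2M vehicle 16.990; B2M IFN-γ-treated 17.860
ΔCt(vehicle) = 23.220 − 16.990 = 6.230
ΔCt(IFN-γ-treated) = 27.380 − 17.860 = 9.520
ΔΔCt = 9.520 − 6.230 = 3.290
Fold change = 2^(−3.290) = 0.1022

0.102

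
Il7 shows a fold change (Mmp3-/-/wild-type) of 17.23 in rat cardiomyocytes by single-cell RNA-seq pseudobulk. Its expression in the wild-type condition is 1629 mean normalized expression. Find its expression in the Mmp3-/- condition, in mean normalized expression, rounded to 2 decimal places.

28067.67

Mmp3-/- expression = 1629 × 17.23 = 28067.67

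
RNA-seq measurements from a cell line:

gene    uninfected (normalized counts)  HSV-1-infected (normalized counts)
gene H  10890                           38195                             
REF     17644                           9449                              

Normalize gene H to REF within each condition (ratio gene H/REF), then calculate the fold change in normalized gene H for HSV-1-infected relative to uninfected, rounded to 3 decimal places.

gene H/REF (uninfected) = 10890 / 17644 = 0.61721
gene H/REF (HSV-1-infected) = 38195 / 9449 = 4.0422
Fold change = 4.0422 / 0.61721 = 6.5492

6.549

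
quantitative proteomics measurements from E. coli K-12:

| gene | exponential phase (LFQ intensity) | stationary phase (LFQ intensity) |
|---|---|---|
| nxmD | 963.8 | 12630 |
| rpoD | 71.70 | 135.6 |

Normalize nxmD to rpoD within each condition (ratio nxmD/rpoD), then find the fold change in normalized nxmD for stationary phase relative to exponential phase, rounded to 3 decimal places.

6.929

nxmD/rpoD (exponential phase) = 963.8 / 71.70 = 13.442
nxmD/rpoD (stationary phase) = 12630 / 135.6 = 93.142
Fold change = 93.142 / 13.442 = 6.9291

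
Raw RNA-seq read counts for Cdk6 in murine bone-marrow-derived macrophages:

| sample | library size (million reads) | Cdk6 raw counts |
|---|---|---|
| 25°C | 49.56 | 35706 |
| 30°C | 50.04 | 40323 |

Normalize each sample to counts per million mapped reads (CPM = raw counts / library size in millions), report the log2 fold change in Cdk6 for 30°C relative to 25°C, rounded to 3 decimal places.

0.162

CPM(25°C) = 35706 / 49.56 = 720.4600
CPM(30°C) = 40323 / 50.04 = 805.8153
Fold change = 805.8153 / 720.4600 = 1.11847
log2(1.11847) = 0.1615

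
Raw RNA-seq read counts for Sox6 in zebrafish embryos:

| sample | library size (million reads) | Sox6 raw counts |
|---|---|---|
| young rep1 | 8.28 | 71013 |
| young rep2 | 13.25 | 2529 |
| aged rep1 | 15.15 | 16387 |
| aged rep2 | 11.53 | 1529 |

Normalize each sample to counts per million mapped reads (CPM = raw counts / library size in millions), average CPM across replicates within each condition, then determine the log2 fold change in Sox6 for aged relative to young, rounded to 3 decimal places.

CPM(young rep1) = 71013 / 8.28 = 8576.4493
CPM(young rep2) = 2529 / 13.25 = 190.8679
CPM(aged rep1) = 16387 / 15.15 = 1081.6502
CPM(aged rep2) = 1529 / 11.53 = 132.6106
mean CPM(young) = 4383.6586; mean CPM(aged) = 607.1304
Fold change = 607.1304 / 4383.6586 = 0.13850
log2(0.13850) = -2.8521

-2.852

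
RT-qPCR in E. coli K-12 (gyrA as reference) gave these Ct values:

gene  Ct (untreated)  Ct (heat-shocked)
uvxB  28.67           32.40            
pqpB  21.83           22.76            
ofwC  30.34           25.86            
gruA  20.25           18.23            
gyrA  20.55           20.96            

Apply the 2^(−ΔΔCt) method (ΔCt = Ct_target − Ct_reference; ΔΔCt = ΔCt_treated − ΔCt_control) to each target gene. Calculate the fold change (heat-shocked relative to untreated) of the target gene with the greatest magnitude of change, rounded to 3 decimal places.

uvxB: ΔΔCt = (32.40−20.96) − (28.67−20.55) = 11.44 − 8.12 = 3.32; fold change = 2^-3.32 = 0.100
pqpB: ΔΔCt = (22.76−20.96) − (21.83−20.55) = 1.80 − 1.28 = 0.52; fold change = 2^-0.52 = 0.697
ofwC: ΔΔCt = (25.86−20.96) − (30.34−20.55) = 4.90 − 9.79 = -4.89; fold change = 2^4.89 = 29.651
gruA: ΔΔCt = (18.23−20.96) − (20.25−20.55) = -2.73 − (-0.30) = -2.43; fold change = 2^2.43 = 5.389
ofwC has the largest |ΔΔCt| = 4.89.

29.651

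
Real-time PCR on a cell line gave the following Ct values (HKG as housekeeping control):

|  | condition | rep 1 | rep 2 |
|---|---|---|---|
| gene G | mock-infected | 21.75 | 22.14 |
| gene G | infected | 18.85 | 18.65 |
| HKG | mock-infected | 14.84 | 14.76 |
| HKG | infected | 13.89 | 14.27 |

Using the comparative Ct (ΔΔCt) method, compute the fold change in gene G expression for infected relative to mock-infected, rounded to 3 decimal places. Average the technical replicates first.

Mean Ct: gene G mock-infected 21.945; gene G infected 18.750; HKG mock-infected 14.800; HKG infected 14.080
ΔCt(mock-infected) = 21.945 − 14.800 = 7.145
ΔCt(infected) = 18.750 − 14.080 = 4.670
ΔΔCt = 4.670 − 7.145 = -2.475
Fold change = 2^(−(-2.475)) = 2^2.475 = 5.5597

5.560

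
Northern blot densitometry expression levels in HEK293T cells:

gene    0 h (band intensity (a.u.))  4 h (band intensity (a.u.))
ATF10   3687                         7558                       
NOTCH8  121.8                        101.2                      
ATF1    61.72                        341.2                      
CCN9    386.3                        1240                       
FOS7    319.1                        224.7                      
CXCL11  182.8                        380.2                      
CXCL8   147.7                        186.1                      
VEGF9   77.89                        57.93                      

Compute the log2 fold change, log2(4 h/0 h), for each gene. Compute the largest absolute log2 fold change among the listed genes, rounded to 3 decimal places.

2.467

log2(7558/3687) = 1.036  (ATF10)
log2(101.2/121.8) = -0.267  (NOTCH8)
log2(341.2/61.72) = 2.467  (ATF1)
log2(1240/386.3) = 1.683  (CCN9)
log2(224.7/319.1) = -0.506  (FOS7)
log2(380.2/182.8) = 1.056  (CXCL11)
log2(186.1/147.7) = 0.333  (CXCL8)
log2(57.93/77.89) = -0.427  (VEGF9)
The largest magnitude belongs to ATF1.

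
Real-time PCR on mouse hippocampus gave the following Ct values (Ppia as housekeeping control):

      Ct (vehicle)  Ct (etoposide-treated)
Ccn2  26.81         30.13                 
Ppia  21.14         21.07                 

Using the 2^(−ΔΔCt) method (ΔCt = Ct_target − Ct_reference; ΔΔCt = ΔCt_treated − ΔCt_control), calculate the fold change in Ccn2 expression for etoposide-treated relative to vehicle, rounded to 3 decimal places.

0.095

ΔCt(vehicle) = 26.810 − 21.140 = 5.670
ΔCt(etoposide-treated) = 30.130 − 21.070 = 9.060
ΔΔCt = 9.060 − 5.670 = 3.390
Fold change = 2^(−3.390) = 0.0954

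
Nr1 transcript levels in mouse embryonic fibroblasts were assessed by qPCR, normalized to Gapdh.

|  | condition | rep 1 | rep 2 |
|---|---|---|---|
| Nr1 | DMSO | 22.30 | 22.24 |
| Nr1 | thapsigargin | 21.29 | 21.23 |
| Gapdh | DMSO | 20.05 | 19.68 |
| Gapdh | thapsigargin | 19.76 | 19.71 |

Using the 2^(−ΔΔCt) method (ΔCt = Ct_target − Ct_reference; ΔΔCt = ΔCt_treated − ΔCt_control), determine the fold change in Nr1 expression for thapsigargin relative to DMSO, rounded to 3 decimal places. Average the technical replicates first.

Mean Ct: Nr1 DMSO 22.270; Nr1 thapsigargin 21.260; Gapdh DMSO 19.865; Gapdh thapsigargin 19.735
ΔCt(DMSO) = 22.270 − 19.865 = 2.405
ΔCt(thapsigargin) = 21.260 − 19.735 = 1.525
ΔΔCt = 1.525 − 2.405 = -0.880
Fold change = 2^(−(-0.880)) = 2^0.880 = 1.8404

1.840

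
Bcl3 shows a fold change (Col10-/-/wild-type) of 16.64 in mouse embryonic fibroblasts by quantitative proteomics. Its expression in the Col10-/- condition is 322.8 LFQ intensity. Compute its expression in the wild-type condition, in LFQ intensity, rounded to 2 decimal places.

19.40

wild-type expression = 322.8 / 16.64 = 19.40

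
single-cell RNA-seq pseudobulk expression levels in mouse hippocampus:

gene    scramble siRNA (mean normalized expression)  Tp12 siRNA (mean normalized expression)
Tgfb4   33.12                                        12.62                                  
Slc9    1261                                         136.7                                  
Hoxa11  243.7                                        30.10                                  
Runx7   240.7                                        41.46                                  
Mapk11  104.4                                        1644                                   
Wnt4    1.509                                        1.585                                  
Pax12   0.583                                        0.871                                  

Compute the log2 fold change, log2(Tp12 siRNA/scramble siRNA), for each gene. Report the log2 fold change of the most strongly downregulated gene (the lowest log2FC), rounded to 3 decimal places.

log2(12.62/33.12) = -1.392  (Tgfb4)
log2(136.7/1261) = -3.205  (Slc9)
log2(30.10/243.7) = -3.017  (Hoxa11)
log2(41.46/240.7) = -2.537  (Runx7)
log2(1644/104.4) = 3.977  (Mapk11)
log2(1.585/1.509) = 0.071  (Wnt4)
log2(0.871/0.583) = 0.579  (Pax12)
Slc9 is most strongly downregulated.

-3.205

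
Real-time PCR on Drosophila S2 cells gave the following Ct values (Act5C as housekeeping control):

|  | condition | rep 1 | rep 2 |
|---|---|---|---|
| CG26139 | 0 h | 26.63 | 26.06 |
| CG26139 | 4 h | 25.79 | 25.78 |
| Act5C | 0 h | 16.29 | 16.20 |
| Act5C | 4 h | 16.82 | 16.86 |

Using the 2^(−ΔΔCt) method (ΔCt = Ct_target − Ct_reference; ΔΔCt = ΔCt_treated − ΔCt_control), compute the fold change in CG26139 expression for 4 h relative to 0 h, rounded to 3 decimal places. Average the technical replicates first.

2.227

Mean Ct: CG26139 0 h 26.345; CG26139 4 h 25.785; Act5C 0 h 16.245; Act5C 4 h 16.840
ΔCt(0 h) = 26.345 − 16.245 = 10.100
ΔCt(4 h) = 25.785 − 16.840 = 8.945
ΔΔCt = 8.945 − 10.100 = -1.155
Fold change = 2^(−(-1.155)) = 2^1.155 = 2.2268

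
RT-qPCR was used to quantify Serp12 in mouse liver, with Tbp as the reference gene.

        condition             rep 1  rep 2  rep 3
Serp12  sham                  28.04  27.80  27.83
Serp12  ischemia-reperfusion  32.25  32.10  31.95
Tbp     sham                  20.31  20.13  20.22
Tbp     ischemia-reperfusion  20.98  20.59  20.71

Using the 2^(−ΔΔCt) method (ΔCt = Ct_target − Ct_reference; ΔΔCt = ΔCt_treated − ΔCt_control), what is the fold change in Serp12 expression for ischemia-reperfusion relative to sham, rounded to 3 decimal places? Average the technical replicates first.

0.079

Mean Ct: Serp12 sham 27.890; Serp12 ischemia-reperfusion 32.100; Tbp sham 20.220; Tbp ischemia-reperfusion 20.760
ΔCt(sham) = 27.890 − 20.220 = 7.670
ΔCt(ischemia-reperfusion) = 32.100 − 20.760 = 11.340
ΔΔCt = 11.340 − 7.670 = 3.670
Fold change = 2^(−3.670) = 0.0786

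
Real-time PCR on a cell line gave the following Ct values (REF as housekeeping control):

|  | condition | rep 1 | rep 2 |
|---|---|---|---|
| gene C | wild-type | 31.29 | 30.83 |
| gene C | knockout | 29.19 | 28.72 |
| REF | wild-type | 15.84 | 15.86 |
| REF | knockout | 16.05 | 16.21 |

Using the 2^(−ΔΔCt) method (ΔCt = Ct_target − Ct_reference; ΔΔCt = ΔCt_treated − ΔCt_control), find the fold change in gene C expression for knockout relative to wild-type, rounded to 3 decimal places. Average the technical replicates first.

Mean Ct: gene C wild-type 31.060; gene C knockout 28.955; REF wild-type 15.850; REF knockout 16.130
ΔCt(wild-type) = 31.060 − 15.850 = 15.210
ΔCt(knockout) = 28.955 − 16.130 = 12.825
ΔΔCt = 12.825 − 15.210 = -2.385
Fold change = 2^(−(-2.385)) = 2^2.385 = 5.2234

5.223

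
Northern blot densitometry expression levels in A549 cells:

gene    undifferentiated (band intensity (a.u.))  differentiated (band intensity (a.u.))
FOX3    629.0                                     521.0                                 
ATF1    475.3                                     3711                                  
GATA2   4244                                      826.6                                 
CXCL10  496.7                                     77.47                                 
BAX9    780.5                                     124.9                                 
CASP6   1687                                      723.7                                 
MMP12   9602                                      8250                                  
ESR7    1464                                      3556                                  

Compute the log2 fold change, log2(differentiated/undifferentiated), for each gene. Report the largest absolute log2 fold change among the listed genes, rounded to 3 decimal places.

log2(521.0/629.0) = -0.272  (FOX3)
log2(3711/475.3) = 2.965  (ATF1)
log2(826.6/4244) = -2.360  (GATA2)
log2(77.47/496.7) = -2.681  (CXCL10)
log2(124.9/780.5) = -2.644  (BAX9)
log2(723.7/1687) = -1.221  (CASP6)
log2(8250/9602) = -0.219  (MMP12)
log2(3556/1464) = 1.280  (ESR7)
The largest magnitude belongs to ATF1.

2.965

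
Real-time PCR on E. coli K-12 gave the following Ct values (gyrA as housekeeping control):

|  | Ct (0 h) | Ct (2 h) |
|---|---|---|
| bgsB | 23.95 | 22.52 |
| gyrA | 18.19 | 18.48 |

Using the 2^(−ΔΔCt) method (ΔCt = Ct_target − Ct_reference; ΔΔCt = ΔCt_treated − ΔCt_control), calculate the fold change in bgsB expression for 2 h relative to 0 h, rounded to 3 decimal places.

3.294

ΔCt(0 h) = 23.950 − 18.190 = 5.760
ΔCt(2 h) = 22.520 − 18.480 = 4.040
ΔΔCt = 4.040 − 5.760 = -1.720
Fold change = 2^(−(-1.720)) = 2^1.720 = 3.2944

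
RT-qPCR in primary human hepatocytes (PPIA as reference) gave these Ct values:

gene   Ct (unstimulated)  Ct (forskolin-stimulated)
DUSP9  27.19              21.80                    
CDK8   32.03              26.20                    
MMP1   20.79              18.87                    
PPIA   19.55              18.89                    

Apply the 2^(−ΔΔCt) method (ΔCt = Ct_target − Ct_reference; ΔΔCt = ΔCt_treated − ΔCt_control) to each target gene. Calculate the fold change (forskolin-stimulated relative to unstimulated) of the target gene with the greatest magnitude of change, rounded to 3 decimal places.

DUSP9: ΔΔCt = (21.80−18.89) − (27.19−19.55) = 2.91 − 7.64 = -4.73; fold change = 2^4.73 = 26.538
CDK8: ΔΔCt = (26.20−18.89) − (32.03−19.55) = 7.31 − 12.48 = -5.17; fold change = 2^5.17 = 36.002
MMP1: ΔΔCt = (18.87−18.89) − (20.79−19.55) = -0.02 − 1.24 = -1.26; fold change = 2^1.26 = 2.395
CDK8 has the largest |ΔΔCt| = 5.17.

36.002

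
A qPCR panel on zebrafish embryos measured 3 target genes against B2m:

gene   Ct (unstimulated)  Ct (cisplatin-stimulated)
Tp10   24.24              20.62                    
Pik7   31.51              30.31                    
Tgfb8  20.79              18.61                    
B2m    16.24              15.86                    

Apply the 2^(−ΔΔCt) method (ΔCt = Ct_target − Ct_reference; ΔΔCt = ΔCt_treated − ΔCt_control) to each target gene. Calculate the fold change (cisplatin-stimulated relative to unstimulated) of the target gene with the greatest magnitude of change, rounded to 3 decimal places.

Tp10: ΔΔCt = (20.62−15.86) − (24.24−16.24) = 4.76 − 8.00 = -3.24; fold change = 2^3.24 = 9.448
Pik7: ΔΔCt = (30.31−15.86) − (31.51−16.24) = 14.45 − 15.27 = -0.82; fold change = 2^0.82 = 1.765
Tgfb8: ΔΔCt = (18.61−15.86) − (20.79−16.24) = 2.75 − 4.55 = -1.80; fold change = 2^1.80 = 3.482
Tp10 has the largest |ΔΔCt| = 3.24.

9.448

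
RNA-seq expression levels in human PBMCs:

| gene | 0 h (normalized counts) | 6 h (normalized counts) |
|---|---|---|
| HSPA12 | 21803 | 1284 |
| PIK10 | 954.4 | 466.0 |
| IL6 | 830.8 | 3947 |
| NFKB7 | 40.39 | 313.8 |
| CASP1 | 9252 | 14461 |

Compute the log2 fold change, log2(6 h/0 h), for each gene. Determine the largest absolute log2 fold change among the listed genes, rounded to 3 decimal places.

4.086

log2(1284/21803) = -4.086  (HSPA12)
log2(466.0/954.4) = -1.034  (PIK10)
log2(3947/830.8) = 2.248  (IL6)
log2(313.8/40.39) = 2.958  (NFKB7)
log2(14461/9252) = 0.644  (CASP1)
The largest magnitude belongs to HSPA12.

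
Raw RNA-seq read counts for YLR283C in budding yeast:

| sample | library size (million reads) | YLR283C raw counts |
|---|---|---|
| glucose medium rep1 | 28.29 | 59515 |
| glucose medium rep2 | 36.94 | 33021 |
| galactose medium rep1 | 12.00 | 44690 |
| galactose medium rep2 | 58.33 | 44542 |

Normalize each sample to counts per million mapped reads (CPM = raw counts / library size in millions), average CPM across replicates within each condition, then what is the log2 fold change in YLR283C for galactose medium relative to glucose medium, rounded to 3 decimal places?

0.582

CPM(glucose medium rep1) = 59515 / 28.29 = 2103.7469
CPM(glucose medium rep2) = 33021 / 36.94 = 893.9090
CPM(galactose medium rep1) = 44690 / 12.00 = 3724.1667
CPM(galactose medium rep2) = 44542 / 58.33 = 763.6208
mean CPM(glucose medium) = 1498.8280; mean CPM(galactose medium) = 2243.8937
Fold change = 2243.8937 / 1498.8280 = 1.49710
log2(1.49710) = 0.5822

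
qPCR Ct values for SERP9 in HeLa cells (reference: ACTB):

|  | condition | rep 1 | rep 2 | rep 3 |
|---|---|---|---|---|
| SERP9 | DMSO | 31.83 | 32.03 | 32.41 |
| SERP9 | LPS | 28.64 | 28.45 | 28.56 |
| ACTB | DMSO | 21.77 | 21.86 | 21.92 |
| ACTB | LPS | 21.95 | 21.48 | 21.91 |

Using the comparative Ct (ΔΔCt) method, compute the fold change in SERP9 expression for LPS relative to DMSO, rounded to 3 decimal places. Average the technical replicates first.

11.081

Mean Ct: SERP9 DMSO 32.090; SERP9 LPS 28.550; ACTB DMSO 21.850; ACTB LPS 21.780
ΔCt(DMSO) = 32.090 − 21.850 = 10.240
ΔCt(LPS) = 28.550 − 21.780 = 6.770
ΔΔCt = 6.770 − 10.240 = -3.470
Fold change = 2^(−(-3.470)) = 2^3.470 = 11.0809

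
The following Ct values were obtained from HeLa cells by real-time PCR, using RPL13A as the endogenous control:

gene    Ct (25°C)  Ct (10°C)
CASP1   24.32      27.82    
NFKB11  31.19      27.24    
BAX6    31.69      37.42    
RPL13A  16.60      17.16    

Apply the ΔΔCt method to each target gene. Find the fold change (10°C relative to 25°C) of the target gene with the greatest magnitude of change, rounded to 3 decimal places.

CASP1: ΔΔCt = (27.82−17.16) − (24.32−16.60) = 10.66 − 7.72 = 2.94; fold change = 2^-2.94 = 0.130
NFKB11: ΔΔCt = (27.24−17.16) − (31.19−16.60) = 10.08 − 14.59 = -4.51; fold change = 2^4.51 = 22.785
BAX6: ΔΔCt = (37.42−17.16) − (31.69−16.60) = 20.26 − 15.09 = 5.17; fold change = 2^-5.17 = 0.028
BAX6 has the largest |ΔΔCt| = 5.17.

0.028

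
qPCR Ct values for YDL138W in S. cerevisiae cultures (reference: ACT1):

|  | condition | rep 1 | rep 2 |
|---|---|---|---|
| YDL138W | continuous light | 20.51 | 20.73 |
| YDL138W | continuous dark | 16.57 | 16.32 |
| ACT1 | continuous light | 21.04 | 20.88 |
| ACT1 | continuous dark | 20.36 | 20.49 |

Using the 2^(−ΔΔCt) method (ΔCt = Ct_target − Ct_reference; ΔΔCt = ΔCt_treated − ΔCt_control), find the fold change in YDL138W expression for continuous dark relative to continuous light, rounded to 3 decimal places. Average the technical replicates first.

Mean Ct: YDL138W continuous light 20.620; YDL138W continuous dark 16.445; ACT1 continuous light 20.960; ACT1 continuous dark 20.425
ΔCt(continuous light) = 20.620 − 20.960 = -0.340
ΔCt(continuous dark) = 16.445 − 20.425 = -3.980
ΔΔCt = -3.980 − (-0.340) = -3.640
Fold change = 2^(−(-3.640)) = 2^3.640 = 12.4666

12.467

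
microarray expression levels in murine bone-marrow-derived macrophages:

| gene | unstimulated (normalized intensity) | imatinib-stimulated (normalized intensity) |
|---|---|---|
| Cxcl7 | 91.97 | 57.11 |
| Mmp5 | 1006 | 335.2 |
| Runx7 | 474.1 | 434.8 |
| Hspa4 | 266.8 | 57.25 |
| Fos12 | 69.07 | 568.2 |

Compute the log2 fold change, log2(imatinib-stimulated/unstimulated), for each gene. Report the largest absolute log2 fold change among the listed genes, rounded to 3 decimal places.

3.040

log2(57.11/91.97) = -0.687  (Cxcl7)
log2(335.2/1006) = -1.586  (Mmp5)
log2(434.8/474.1) = -0.125  (Runx7)
log2(57.25/266.8) = -2.220  (Hspa4)
log2(568.2/69.07) = 3.040  (Fos12)
The largest magnitude belongs to Fos12.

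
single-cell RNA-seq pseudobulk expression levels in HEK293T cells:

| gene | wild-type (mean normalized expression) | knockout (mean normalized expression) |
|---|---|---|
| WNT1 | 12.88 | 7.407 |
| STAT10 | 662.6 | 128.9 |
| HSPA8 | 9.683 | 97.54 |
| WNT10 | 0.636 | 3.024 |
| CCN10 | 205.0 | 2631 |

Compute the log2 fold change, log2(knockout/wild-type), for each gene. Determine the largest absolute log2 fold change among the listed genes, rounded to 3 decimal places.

log2(7.407/12.88) = -0.798  (WNT1)
log2(128.9/662.6) = -2.362  (STAT10)
log2(97.54/9.683) = 3.332  (HSPA8)
log2(3.024/0.636) = 2.249  (WNT10)
log2(2631/205.0) = 3.682  (CCN10)
The largest magnitude belongs to CCN10.

3.682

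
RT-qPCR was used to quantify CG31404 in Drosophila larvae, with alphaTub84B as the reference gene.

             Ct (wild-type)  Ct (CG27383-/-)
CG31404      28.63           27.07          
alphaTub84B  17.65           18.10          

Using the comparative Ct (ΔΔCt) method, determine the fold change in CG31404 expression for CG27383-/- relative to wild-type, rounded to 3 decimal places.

ΔCt(wild-type) = 28.630 − 17.650 = 10.980
ΔCt(CG27383-/-) = 27.070 − 18.100 = 8.970
ΔΔCt = 8.970 − 10.980 = -2.010
Fold change = 2^(−(-2.010)) = 2^2.010 = 4.0278

4.028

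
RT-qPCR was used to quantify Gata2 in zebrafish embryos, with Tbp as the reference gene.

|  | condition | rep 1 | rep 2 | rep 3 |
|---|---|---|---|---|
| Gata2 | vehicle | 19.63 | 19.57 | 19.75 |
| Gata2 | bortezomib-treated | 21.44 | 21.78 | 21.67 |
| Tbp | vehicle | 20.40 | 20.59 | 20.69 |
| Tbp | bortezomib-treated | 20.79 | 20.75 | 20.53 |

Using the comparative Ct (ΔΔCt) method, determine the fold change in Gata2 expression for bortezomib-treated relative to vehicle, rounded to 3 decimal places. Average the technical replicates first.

0.277

Mean Ct: Gata2 vehicle 19.650; Gata2 bortezomib-treated 21.630; Tbp vehicle 20.560; Tbp bortezomib-treated 20.690
ΔCt(vehicle) = 19.650 − 20.560 = -0.910
ΔCt(bortezomib-treated) = 21.630 − 20.690 = 0.940
ΔΔCt = 0.940 − (-0.910) = 1.850
Fold change = 2^(−1.850) = 0.2774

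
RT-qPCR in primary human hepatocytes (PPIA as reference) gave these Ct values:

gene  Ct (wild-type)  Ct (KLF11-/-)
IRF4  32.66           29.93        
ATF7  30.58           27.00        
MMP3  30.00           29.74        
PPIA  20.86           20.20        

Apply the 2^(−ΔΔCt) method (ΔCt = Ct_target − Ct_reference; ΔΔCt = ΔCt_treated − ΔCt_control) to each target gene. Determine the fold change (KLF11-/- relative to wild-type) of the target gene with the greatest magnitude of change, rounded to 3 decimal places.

7.568

IRF4: ΔΔCt = (29.93−20.20) − (32.66−20.86) = 9.73 − 11.80 = -2.07; fold change = 2^2.07 = 4.199
ATF7: ΔΔCt = (27.00−20.20) − (30.58−20.86) = 6.80 − 9.72 = -2.92; fold change = 2^2.92 = 7.568
MMP3: ΔΔCt = (29.74−20.20) − (30.00−20.86) = 9.54 − 9.14 = 0.40; fold change = 2^-0.40 = 0.758
ATF7 has the largest |ΔΔCt| = 2.92.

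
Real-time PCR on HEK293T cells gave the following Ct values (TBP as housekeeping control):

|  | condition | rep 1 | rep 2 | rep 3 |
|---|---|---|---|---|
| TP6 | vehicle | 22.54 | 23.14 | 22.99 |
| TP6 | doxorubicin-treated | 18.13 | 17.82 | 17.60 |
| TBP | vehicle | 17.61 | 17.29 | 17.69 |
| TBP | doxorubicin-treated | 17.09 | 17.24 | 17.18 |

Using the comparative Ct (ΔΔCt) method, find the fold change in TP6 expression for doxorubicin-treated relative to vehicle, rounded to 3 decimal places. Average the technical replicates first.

25.634

Mean Ct: TP6 vehicle 22.890; TP6 doxorubicin-treated 17.850; TBP vehicle 17.530; TBP doxorubicin-treated 17.170
ΔCt(vehicle) = 22.890 − 17.530 = 5.360
ΔCt(doxorubicin-treated) = 17.850 − 17.170 = 0.680
ΔΔCt = 0.680 − 5.360 = -4.680
Fold change = 2^(−(-4.680)) = 2^4.680 = 25.6342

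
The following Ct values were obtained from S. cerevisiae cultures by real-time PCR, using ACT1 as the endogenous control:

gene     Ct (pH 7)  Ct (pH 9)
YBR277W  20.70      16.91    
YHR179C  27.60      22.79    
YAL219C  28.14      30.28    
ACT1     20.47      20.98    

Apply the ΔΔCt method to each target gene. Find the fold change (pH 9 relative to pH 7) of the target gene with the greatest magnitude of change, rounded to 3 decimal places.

39.947

YBR277W: ΔΔCt = (16.91−20.98) − (20.70−20.47) = -4.07 − 0.23 = -4.30; fold change = 2^4.30 = 19.698
YHR179C: ΔΔCt = (22.79−20.98) − (27.60−20.47) = 1.81 − 7.13 = -5.32; fold change = 2^5.32 = 39.947
YAL219C: ΔΔCt = (30.28−20.98) − (28.14−20.47) = 9.30 − 7.67 = 1.63; fold change = 2^-1.63 = 0.323
YHR179C has the largest |ΔΔCt| = 5.32.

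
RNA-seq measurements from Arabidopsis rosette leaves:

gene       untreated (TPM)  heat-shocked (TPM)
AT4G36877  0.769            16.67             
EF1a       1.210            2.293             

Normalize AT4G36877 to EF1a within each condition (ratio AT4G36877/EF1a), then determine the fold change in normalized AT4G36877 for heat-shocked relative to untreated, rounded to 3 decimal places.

AT4G36877/EF1a (untreated) = 0.769 / 1.210 = 0.63554
AT4G36877/EF1a (heat-shocked) = 16.67 / 2.293 = 7.27
Fold change = 7.27 / 0.63554 = 11.4391

11.439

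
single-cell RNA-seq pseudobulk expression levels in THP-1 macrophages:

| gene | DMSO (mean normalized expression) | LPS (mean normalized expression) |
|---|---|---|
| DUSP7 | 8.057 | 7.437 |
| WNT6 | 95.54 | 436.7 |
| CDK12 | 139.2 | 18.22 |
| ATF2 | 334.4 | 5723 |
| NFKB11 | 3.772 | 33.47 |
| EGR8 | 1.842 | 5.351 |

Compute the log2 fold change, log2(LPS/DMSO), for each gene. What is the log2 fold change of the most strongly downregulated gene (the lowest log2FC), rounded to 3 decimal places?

-2.934

log2(7.437/8.057) = -0.116  (DUSP7)
log2(436.7/95.54) = 2.192  (WNT6)
log2(18.22/139.2) = -2.934  (CDK12)
log2(5723/334.4) = 4.097  (ATF2)
log2(33.47/3.772) = 3.149  (NFKB11)
log2(5.351/1.842) = 1.539  (EGR8)
CDK12 is most strongly downregulated.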